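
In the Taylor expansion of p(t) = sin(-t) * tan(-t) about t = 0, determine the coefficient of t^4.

1/6

Write out both Maclaurin series and multiply, keeping only the needed powers.
[t^0] = 0;  [t^1] = 0;  [t^2] = 1;  [t^3] = 0;  [t^4] = 1/6.
So c_4 = p^(4)(0)/4! = 1/6.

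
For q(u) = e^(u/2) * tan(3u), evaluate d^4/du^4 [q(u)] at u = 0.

219/2

Expand each factor separately, then convolve coefficients.
From the series, [u^4] q = 73/16; multiply by 4! = 24 to get 219/2.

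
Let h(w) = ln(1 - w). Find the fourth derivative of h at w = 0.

-6

The coefficient of w^4 in the expansion is -1/4, so h^(4)(0) = 4! * (-1/4) = -6.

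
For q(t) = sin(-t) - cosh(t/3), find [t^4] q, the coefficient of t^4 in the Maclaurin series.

Combine the two series term by term.
q(0) = -1
q′(0) = -1
q′′(0) = -1/9
q′′′(0) = 1
q^(4)(0) = -1/81
So c_4 = q^(4)(0)/4! = -1/1944.

-1/1944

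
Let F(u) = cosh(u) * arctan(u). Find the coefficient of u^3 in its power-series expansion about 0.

Take the Cauchy product of the two expansions.

1/6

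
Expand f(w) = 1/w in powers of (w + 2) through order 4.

-(w + 2)^4/32 - (w + 2)^3/16 - (w + 2)^2/8 - (w + 2)/4 - 1/2

f(-2) = -1/2
f′(-2) = -1/4
f′′(-2) = -1/4
f′′′(-2) = -3/8
f^(4)(-2) = -3/4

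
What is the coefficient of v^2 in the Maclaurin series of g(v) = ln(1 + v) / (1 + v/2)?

-1

Expand each factor separately, then convolve coefficients.
[v^0] = 0;  [v^1] = 1;  [v^2] = -1.
So c_2 = g′′(0)/2! = -1.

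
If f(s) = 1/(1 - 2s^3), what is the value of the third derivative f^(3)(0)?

Differentiate repeatedly and evaluate at the center.
From the series, [s^3] f = 2; multiply by 3! = 6 to get 12.

12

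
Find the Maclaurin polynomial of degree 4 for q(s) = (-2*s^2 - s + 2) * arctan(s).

Distribute the polynomial across the series and collect like powers.

s^4/3 - 8*s^3/3 - s^2 + 2*s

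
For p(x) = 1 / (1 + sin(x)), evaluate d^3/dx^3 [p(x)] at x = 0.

Write 1/(1+u) = 1 - u + u^2 - u^3 + ... and substitute the series for u.
The coefficient of x^3 in the expansion is -5/6, so p′′′(0) = 3! * (-5/6) = -5.

-5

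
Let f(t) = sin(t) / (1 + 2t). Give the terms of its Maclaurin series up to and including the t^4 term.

Take the Cauchy product of the two expansions.

-23*t^4/3 + 23*t^3/6 - 2*t^2 + t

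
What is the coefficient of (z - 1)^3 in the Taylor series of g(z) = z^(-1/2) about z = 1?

-5/16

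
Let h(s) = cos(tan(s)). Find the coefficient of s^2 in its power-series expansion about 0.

Substitute the inner expansion into the outer series and collect powers.

-1/2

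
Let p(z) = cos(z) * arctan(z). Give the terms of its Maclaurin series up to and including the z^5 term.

49*z^5/120 - 5*z^3/6 + z

Write out both Maclaurin series and multiply, keeping only the needed powers.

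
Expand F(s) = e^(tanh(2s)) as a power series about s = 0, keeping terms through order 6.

Compose series: expand the inner function first, then feed it into the outer expansion.

388*s^6/45 - 4*s^5/5 - 14*s^4/3 - 4*s^3/3 + 2*s^2 + 2*s + 1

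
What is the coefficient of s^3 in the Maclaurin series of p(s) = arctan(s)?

p(0) = 0
p′(0) = 1
p′′(0) = 0
p′′′(0) = -2
So c_3 = p′′′(0)/3! = -1/3.

-1/3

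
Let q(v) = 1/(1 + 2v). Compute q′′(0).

Compute the successive derivatives at the expansion point and divide by k!.
From the series, [v^2] q = 4; multiply by 2! = 2 to get 8.

8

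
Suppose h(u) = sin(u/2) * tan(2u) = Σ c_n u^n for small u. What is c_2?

1

Take the Cauchy product of the two expansions.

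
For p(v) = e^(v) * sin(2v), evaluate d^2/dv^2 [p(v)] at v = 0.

4

Write out both Maclaurin series and multiply, keeping only the needed powers.
The coefficient of v^2 in the expansion is 2, so p′′(0) = 2! * (2) = 4.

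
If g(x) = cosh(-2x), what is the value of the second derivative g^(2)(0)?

4

Apply the Taylor formula c_k = f^(k)(a)/k!.
From the series, [x^2] g = 2; multiply by 2! = 2 to get 4.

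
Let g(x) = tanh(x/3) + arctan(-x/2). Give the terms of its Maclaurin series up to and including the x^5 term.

Combine the two series term by term.
g(0) = 0
g′(0) = -1/6
g′′(0) = 0
g′′′(0) = 19/108
g^(4)(0) = 0
g^(5)(0) = -665/972
Dividing each by k! gives the coefficients c_0, ..., c_5.

-133*x^5/23328 + 19*x^3/648 - x/6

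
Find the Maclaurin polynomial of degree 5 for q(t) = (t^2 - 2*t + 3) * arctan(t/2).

-11*t^5/480 + t^4/12 + 3*t^3/8 - t^2 + 3*t/2

Distribute the polynomial across the series and collect like powers.
q(0) = 0
q′(0) = 3/2
q′′(0) = -2
q′′′(0) = 9/4
q^(4)(0) = 2
q^(5)(0) = -11/4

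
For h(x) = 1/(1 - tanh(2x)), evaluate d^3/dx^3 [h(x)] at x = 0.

32

Substitute the inner expansion into the outer series and collect powers.
From the series, [x^3] h = 16/3; multiply by 3! = 6 to get 32.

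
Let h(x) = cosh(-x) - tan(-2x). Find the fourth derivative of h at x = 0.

1

Add the two expansions coefficient-wise.
The coefficient of x^4 in the expansion is 1/24, so h^(4)(0) = 4! * (1/24) = 1.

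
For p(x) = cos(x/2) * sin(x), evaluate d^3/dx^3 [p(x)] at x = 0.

Expand each factor separately, then convolve coefficients.
The coefficient of x^3 in the expansion is -7/24, so p′′′(0) = 3! * (-7/24) = -7/4.

-7/4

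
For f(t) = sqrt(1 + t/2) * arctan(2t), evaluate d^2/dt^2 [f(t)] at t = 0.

1

Expand each factor separately, then convolve coefficients.
The coefficient of t^2 in the expansion is 1/2, so f′′(0) = 2! * (1/2) = 1.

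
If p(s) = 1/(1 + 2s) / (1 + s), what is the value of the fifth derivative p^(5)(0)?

-7560

Multiply the two series term by term and collect like powers.
The coefficient of s^5 in the expansion is -63, so p^(5)(0) = 5! * (-63) = -7560.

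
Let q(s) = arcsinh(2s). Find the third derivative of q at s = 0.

-8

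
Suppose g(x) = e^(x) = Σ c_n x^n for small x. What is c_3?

1/6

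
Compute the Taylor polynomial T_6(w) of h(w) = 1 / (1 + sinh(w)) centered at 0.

77*w^6/45 - 181*w^5/120 + 4*w^4/3 - 7*w^3/6 + w^2 - w + 1

Expand as Σ (-1)^k u^k with u equal to the inner function's series.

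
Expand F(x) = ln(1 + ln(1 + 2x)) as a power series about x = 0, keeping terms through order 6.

-7336*x^6/45 + 304*x^5/5 - 70*x^4/3 + 28*x^3/3 - 4*x^2 + 2*x

Let u equal the inner series; expand the outer function in u and truncate.
[x^0] = 0;  [x^1] = 2;  [x^2] = -4;  [x^3] = 28/3;  [x^4] = -70/3;  [x^5] = 304/5;  [x^6] = -7336/45.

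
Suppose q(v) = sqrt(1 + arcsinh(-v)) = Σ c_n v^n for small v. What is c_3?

Let u equal the inner series; expand the outer function in u and truncate.
[v^0] = 1;  [v^1] = -1/2;  [v^2] = -1/8;  [v^3] = 1/48.

1/48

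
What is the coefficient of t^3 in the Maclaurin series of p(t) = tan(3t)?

9

Compute the successive derivatives at the expansion point and divide by k!.
[t^0] = 0;  [t^1] = 3;  [t^2] = 0;  [t^3] = 9.
So c_3 = p′′′(0)/3! = 9.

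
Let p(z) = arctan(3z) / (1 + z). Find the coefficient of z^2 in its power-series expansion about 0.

-3

Expand each factor separately, then convolve coefficients.
[z^0] = 0;  [z^1] = 3;  [z^2] = -3.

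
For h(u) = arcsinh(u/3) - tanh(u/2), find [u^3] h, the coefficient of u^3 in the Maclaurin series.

23/648

Add the two expansions coefficient-wise.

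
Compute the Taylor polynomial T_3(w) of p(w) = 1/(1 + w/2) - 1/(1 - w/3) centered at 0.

Expand each term separately and add.
p(0) = 0
p′(0) = -5/6
p′′(0) = 5/18
p′′′(0) = -35/36
The Taylor polynomial is Σ p^(k)(0)/k! · w^k.

-35*w^3/216 + 5*w^2/36 - 5*w/6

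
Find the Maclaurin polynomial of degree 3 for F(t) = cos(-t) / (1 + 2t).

-7*t^3 + 7*t^2/2 - 2*t + 1

Write out both Maclaurin series and multiply, keeping only the needed powers.
F(0) = 1
F′(0) = -2
F′′(0) = 7
F′′′(0) = -42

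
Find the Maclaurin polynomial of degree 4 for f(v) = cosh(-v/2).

v^4/384 + v^2/8 + 1

f(0) = 1
f′(0) = 0
f′′(0) = 1/4
f′′′(0) = 0
f^(4)(0) = 1/16
The Taylor polynomial is Σ f^(k)(0)/k! · v^k.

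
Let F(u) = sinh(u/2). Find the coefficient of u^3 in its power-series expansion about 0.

F(0) = 0
F′(0) = 1/2
F′′(0) = 0
F′′′(0) = 1/8

1/48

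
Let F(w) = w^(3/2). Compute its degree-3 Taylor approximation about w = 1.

-(w - 1)^3/16 + 3*(w - 1)^2/8 + 3*(w - 1)/2 + 1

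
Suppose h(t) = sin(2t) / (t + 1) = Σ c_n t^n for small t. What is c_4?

Use 1/(1 - r) = Σ r^k on the denominator, then take the Cauchy product.
h(0) = 0
h′(0) = 2
h′′(0) = -4
h′′′(0) = 4
h^(4)(0) = -16
So c_4 = h^(4)(0)/4! = -2/3.

-2/3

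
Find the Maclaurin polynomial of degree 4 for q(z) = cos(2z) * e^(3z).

Multiply the two series term by term and collect like powers.
q(0) = 1
q′(0) = 3
q′′(0) = 5
q′′′(0) = -9
q^(4)(0) = -119
Then c_k = q^(k)(0)/k! gives each Taylor coefficient.

-119*z^4/24 - 3*z^3/2 + 5*z^2/2 + 3*z + 1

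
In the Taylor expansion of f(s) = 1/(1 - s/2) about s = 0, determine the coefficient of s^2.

f(0) = 1
f′(0) = 1/2
f′′(0) = 1/2
The Taylor polynomial is Σ f^(k)(0)/k! · s^k.

1/4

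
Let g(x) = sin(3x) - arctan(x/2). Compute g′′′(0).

Add the two expansions coefficient-wise.
From the series, [x^3] g = -107/24; multiply by 3! = 6 to get -107/4.

-107/4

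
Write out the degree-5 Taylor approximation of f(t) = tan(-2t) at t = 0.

-64*t^5/15 - 8*t^3/3 - 2*t

Use the known series and substitute for the argument.
f(0) = 0
f′(0) = -2
f′′(0) = 0
f′′′(0) = -16
f^(4)(0) = 0
f^(5)(0) = -512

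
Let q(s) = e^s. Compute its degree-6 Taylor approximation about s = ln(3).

(s - ln(3))^6/240 + (s - ln(3))^5/40 + (s - ln(3))^4/8 + (s - ln(3))^3/2 + 3*(s - ln(3))^2/2 + 3*(s - ln(3)) + 3

q(ln(3)) = 3
q′(ln(3)) = 3
q′′(ln(3)) = 3
q′′′(ln(3)) = 3
q^(4)(ln(3)) = 3
q^(5)(ln(3)) = 3
q^(6)(ln(3)) = 3
Then c_k = q^(k)(ln(3))/k! gives each Taylor coefficient.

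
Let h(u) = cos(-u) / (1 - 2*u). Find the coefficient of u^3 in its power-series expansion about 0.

Use 1/(1 - r) = Σ r^k on the denominator, then take the Cauchy product.
h(0) = 1
h′(0) = 2
h′′(0) = 7
h′′′(0) = 42
The Taylor polynomial is Σ h^(k)(0)/k! · u^k.

7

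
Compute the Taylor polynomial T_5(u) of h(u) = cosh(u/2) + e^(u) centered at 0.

Add the two expansions coefficient-wise.
h(0) = 2
h′(0) = 1
h′′(0) = 5/4
h′′′(0) = 1
h^(4)(0) = 17/16
h^(5)(0) = 1

u^5/120 + 17*u^4/384 + u^3/6 + 5*u^2/8 + u + 2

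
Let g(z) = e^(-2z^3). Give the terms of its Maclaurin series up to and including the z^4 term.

1 - 2*z^3

g(0) = 1
g′(0) = 0
g′′(0) = 0
g′′′(0) = -12
g^(4)(0) = 0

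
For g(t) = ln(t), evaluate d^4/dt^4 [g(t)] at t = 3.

Compute the successive derivatives at the expansion point and divide by k!.
The coefficient of (t - 3)^4 in the expansion is -1/324, so g^(4)(3) = 4! * (-1/324) = -2/27.

-2/27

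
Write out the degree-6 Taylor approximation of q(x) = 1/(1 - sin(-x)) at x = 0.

17*x^6/45 - 61*x^5/120 + 2*x^4/3 - 5*x^3/6 + x^2 - x + 1

Substitute the inner expansion into the outer series and collect powers.
q(0) = 1
q′(0) = -1
q′′(0) = 2
q′′′(0) = -5
q^(4)(0) = 16
q^(5)(0) = -61
q^(6)(0) = 272
The Taylor polynomial is Σ q^(k)(0)/k! · x^k.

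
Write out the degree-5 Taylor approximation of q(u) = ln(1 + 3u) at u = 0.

243*u^5/5 - 81*u^4/4 + 9*u^3 - 9*u^2/2 + 3*u

Apply the Taylor formula c_k = f^(k)(a)/k!.
q(0) = 0
q′(0) = 3
q′′(0) = -9
q′′′(0) = 54
q^(4)(0) = -486
q^(5)(0) = 5832
Then c_k = q^(k)(0)/k! gives each Taylor coefficient.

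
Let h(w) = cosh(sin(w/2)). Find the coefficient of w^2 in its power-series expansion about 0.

1/8

Substitute the inner expansion into the outer series and collect powers.
So c_2 = h′′(0)/2! = 1/8.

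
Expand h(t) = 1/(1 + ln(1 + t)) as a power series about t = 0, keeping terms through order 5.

Let u equal the inner series; expand the outer function in u and truncate.

-347*t^5/60 + 11*t^4/3 - 7*t^3/3 + 3*t^2/2 - t + 1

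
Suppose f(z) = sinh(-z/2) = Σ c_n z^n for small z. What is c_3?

-1/48

Use the known series and substitute for the argument.
[z^0] = 0;  [z^1] = -1/2;  [z^2] = 0;  [z^3] = -1/48.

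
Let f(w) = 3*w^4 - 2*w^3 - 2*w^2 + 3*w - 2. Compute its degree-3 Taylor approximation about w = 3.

34*(w - 3)^3 + 142*(w - 3)^2 + 261*(w - 3) + 178

[(w - 3)^0] = 178;  [(w - 3)^1] = 261;  [(w - 3)^2] = 142;  [(w - 3)^3] = 34.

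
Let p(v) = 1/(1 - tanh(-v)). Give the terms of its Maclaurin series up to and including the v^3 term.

-2*v^3/3 + v^2 - v + 1

Substitute the inner expansion into the outer series and collect powers.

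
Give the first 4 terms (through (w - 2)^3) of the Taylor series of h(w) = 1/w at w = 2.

h(2) = 1/2
h′(2) = -1/4
h′′(2) = 1/4
h′′′(2) = -3/8

-(w - 2)^3/16 + (w - 2)^2/8 - (w - 2)/4 + 1/2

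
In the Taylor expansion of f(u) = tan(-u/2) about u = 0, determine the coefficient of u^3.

-1/24

[u^0] = 0;  [u^1] = -1/2;  [u^2] = 0;  [u^3] = -1/24.
So c_3 = f′′′(0)/3! = -1/24.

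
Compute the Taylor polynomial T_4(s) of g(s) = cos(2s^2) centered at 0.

1 - 2*s^4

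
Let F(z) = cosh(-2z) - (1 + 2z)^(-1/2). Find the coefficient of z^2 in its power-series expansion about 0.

1/2

Expand each term separately and add.
F(0) = 0
F′(0) = 1
F′′(0) = 1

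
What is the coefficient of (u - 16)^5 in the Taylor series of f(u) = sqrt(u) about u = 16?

Compute the successive derivatives at the expansion point and divide by k!.

7/67108864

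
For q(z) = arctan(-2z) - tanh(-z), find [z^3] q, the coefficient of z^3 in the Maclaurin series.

7/3

Combine the two series term by term.
[z^0] = 0;  [z^1] = -1;  [z^2] = 0;  [z^3] = 7/3.
So c_3 = q′′′(0)/3! = 7/3.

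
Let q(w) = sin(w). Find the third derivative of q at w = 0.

Use the known series and substitute for the argument.
From the series, [w^3] q = -1/6; multiply by 3! = 6 to get -1.

-1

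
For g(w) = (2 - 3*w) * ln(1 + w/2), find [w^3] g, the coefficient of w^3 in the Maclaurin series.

Distribute the polynomial across the series and collect like powers.
g(0) = 0
g′(0) = 1
g′′(0) = -7/2
g′′′(0) = 11/4

11/24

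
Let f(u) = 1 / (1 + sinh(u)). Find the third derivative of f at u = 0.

Expand as Σ (-1)^k u^k with u equal to the inner function's series.
From the series, [u^3] f = -7/6; multiply by 3! = 6 to get -7.

-7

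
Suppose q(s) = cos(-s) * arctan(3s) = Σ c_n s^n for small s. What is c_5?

2129/40

Expand each factor separately, then convolve coefficients.
q(0) = 0
q′(0) = 3
q′′(0) = 0
q′′′(0) = -63
q^(4)(0) = 0
q^(5)(0) = 6387
The Taylor polynomial is Σ q^(k)(0)/k! · s^k.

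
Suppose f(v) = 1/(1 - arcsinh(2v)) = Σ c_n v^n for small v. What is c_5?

Plug the Maclaurin series of the inner function into that of the outer and collect terms.
f(0) = 1
f′(0) = 2
f′′(0) = 8
f′′′(0) = 40
f^(4)(0) = 256
f^(5)(0) = 2208

92/5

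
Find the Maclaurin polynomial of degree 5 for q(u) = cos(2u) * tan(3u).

Write out both Maclaurin series and multiply, keeping only the needed powers.
q(0) = 0
q′(0) = 3
q′′(0) = 0
q′′′(0) = 18
q^(4)(0) = 0
q^(5)(0) = 1968

82*u^5/5 + 3*u^3 + 3*u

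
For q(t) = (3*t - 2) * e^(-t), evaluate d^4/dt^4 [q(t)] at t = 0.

-14

Distribute the polynomial across the series and collect like powers.
The coefficient of t^4 in the expansion is -7/12, so q^(4)(0) = 4! * (-7/12) = -14.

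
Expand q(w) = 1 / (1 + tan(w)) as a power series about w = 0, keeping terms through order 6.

Use the geometric series for the reciprocal, then substitute.
[w^0] = 1;  [w^1] = -1;  [w^2] = 1;  [w^3] = -4/3;  [w^4] = 5/3;  [w^5] = -32/15;  [w^6] = 122/45.

122*w^6/45 - 32*w^5/15 + 5*w^4/3 - 4*w^3/3 + w^2 - w + 1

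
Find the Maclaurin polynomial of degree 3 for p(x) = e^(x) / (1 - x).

Multiply the two series term by term and collect like powers.
p(0) = 1
p′(0) = 2
p′′(0) = 5
p′′′(0) = 16
Dividing each by k! gives the coefficients c_0, ..., c_3.

8*x^3/3 + 5*x^2/2 + 2*x + 1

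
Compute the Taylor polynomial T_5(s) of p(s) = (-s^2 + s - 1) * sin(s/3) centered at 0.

179*s^5/29160 - s^4/162 - 53*s^3/162 + s^2/3 - s/3

Multiply each power in the prefactor through the base expansion.
[s^0] = 0;  [s^1] = -1/3;  [s^2] = 1/3;  [s^3] = -53/162;  [s^4] = -1/162;  [s^5] = 179/29160.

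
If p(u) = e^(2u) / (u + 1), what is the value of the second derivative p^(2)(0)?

2

Expand 1/(denominator) as a geometric series and multiply by the numerator's series.
The coefficient of u^2 in the expansion is 1, so p′′(0) = 2! * (1) = 2.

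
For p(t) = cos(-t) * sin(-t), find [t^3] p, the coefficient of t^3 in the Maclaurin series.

Expand each factor separately, then convolve coefficients.
[t^0] = 0;  [t^1] = -1;  [t^2] = 0;  [t^3] = 2/3.

2/3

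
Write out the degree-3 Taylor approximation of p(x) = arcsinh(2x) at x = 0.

-4*x^3/3 + 2*x

Use the known series and substitute for the argument.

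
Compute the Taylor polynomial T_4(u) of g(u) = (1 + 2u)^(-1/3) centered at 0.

[u^0] = 1;  [u^1] = -2/3;  [u^2] = 8/9;  [u^3] = -112/81;  [u^4] = 560/243.

560*u^4/243 - 112*u^3/81 + 8*u^2/9 - 2*u/3 + 1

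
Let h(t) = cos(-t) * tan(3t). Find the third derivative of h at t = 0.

Write out both Maclaurin series and multiply, keeping only the needed powers.
The coefficient of t^3 in the expansion is 15/2, so h′′′(0) = 3! * (15/2) = 45.

45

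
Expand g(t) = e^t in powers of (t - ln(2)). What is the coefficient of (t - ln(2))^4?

g(ln(2)) = 2
g′(ln(2)) = 2
g′′(ln(2)) = 2
g′′′(ln(2)) = 2
g^(4)(ln(2)) = 2
So c_4 = g^(4)(ln(2))/4! = 1/12.

1/12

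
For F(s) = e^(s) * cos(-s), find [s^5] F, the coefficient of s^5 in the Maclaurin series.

Take the Cauchy product of the two expansions.
[s^0] = 1;  [s^1] = 1;  [s^2] = 0;  [s^3] = -1/3;  [s^4] = -1/6;  [s^5] = -1/30.
So c_5 = F^(5)(0)/5! = -1/30.

-1/30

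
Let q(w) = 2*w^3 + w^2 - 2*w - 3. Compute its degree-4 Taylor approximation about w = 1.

2*(w - 1)^3 + 7*(w - 1)^2 + 6*(w - 1) - 2

q(1) = -2
q′(1) = 6
q′′(1) = 14
q′′′(1) = 12
q^(4)(1) = 0
The Taylor polynomial is Σ q^(k)(1)/k! · (w - 1)^k.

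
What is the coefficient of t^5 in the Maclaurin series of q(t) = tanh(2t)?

q(0) = 0
q′(0) = 2
q′′(0) = 0
q′′′(0) = -16
q^(4)(0) = 0
q^(5)(0) = 512

64/15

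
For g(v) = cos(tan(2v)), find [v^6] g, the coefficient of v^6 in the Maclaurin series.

-388/45

Let u equal the inner series; expand the outer function in u and truncate.
g(0) = 1
g′(0) = 0
g′′(0) = -4
g′′′(0) = 0
g^(4)(0) = -112
g^(5)(0) = 0
g^(6)(0) = -6208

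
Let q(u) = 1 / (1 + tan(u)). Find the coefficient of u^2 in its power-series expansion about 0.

1

Use the geometric series for the reciprocal, then substitute.
[u^0] = 1;  [u^1] = -1;  [u^2] = 1.
So c_2 = q′′(0)/2! = 1.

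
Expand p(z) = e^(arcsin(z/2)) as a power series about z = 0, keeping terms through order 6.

17*z^6/9216 + z^5/192 + 5*z^4/384 + z^3/24 + z^2/8 + z/2 + 1

Let u equal the inner series; expand the outer function in u and truncate.
p(0) = 1
p′(0) = 1/2
p′′(0) = 1/4
p′′′(0) = 1/4
p^(4)(0) = 5/16
p^(5)(0) = 5/8
p^(6)(0) = 85/64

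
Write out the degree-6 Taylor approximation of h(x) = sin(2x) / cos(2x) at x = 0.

Write the quotient as an unknown series and match coefficients against numerator = denominator · series.
h(0) = 0
h′(0) = 2
h′′(0) = 0
h′′′(0) = 16
h^(4)(0) = 0
h^(5)(0) = 512
h^(6)(0) = 0
Dividing each by k! gives the coefficients c_0, ..., c_6.

64*x^5/15 + 8*x^3/3 + 2*x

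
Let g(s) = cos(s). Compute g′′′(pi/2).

1

From the series, [(s - pi/2)^3] g = 1/6; multiply by 3! = 6 to get 1.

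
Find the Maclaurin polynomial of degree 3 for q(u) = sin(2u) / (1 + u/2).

-5*u^3/6 - u^2 + 2*u

Take the Cauchy product of the two expansions.
[u^0] = 0;  [u^1] = 2;  [u^2] = -1;  [u^3] = -5/6.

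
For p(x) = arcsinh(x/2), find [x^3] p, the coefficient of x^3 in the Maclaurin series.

Compute the successive derivatives at the expansion point and divide by k!.
[x^0] = 0;  [x^1] = 1/2;  [x^2] = 0;  [x^3] = -1/48.
So c_3 = p′′′(0)/3! = -1/48.

-1/48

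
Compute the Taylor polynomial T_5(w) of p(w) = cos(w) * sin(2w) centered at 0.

61*w^5/60 - 7*w^3/3 + 2*w

Write out both Maclaurin series and multiply, keeping only the needed powers.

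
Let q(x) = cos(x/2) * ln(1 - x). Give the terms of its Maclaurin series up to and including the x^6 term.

Write out both Maclaurin series and multiply, keeping only the needed powers.
[x^0] = 0;  [x^1] = -1;  [x^2] = -1/2;  [x^3] = -5/24;  [x^4] = -3/16;  [x^5] = -103/640;  [x^6] = -35/256.

-35*x^6/256 - 103*x^5/640 - 3*x^4/16 - 5*x^3/24 - x^2/2 - x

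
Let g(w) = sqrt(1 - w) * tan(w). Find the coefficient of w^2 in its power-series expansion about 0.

-1/2

Write out both Maclaurin series and multiply, keeping only the needed powers.
[w^0] = 0;  [w^1] = 1;  [w^2] = -1/2.
So c_2 = g′′(0)/2! = -1/2.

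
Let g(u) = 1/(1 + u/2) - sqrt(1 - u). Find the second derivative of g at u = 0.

3/4

Add the two expansions coefficient-wise.
The coefficient of u^2 in the expansion is 3/8, so g′′(0) = 2! * (3/8) = 3/4.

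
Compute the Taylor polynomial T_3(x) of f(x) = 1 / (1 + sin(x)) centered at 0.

-5*x^3/6 + x^2 - x + 1

Use the geometric series for the reciprocal, then substitute.
[x^0] = 1;  [x^1] = -1;  [x^2] = 1;  [x^3] = -5/6.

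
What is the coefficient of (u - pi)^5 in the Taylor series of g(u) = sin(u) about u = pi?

g(pi) = 0
g′(pi) = -1
g′′(pi) = 0
g′′′(pi) = 1
g^(4)(pi) = 0
g^(5)(pi) = -1

-1/120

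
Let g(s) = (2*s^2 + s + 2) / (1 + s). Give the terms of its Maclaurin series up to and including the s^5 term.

-3*s^5 + 3*s^4 - 3*s^3 + 3*s^2 - s + 2

Multiply each power in the prefactor through the base expansion.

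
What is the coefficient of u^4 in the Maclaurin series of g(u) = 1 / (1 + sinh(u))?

4/3

Write 1/(1+u) = 1 - u + u^2 - u^3 + ... and substitute the series for u.
g(0) = 1
g′(0) = -1
g′′(0) = 2
g′′′(0) = -7
g^(4)(0) = 32
So c_4 = g^(4)(0)/4! = 4/3.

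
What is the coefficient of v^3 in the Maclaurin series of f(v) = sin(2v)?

-4/3

f(0) = 0
f′(0) = 2
f′′(0) = 0
f′′′(0) = -8
So c_3 = f′′′(0)/3! = -4/3.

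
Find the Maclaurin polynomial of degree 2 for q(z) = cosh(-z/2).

z^2/8 + 1

Apply the Taylor formula c_k = f^(k)(a)/k!.
q(0) = 1
q′(0) = 0
q′′(0) = 1/4
The Taylor polynomial is Σ q^(k)(0)/k! · z^k.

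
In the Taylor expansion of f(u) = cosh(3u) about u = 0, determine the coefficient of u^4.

f(0) = 1
f′(0) = 0
f′′(0) = 9
f′′′(0) = 0
f^(4)(0) = 81
Dividing each by k! gives the coefficients c_0, ..., c_4.

27/8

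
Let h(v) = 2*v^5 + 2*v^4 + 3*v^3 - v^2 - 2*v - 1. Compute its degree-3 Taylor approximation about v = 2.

99*(v - 2)^3 + 225*(v - 2)^2 + 254*(v - 2) + 111

h(2) = 111
h′(2) = 254
h′′(2) = 450
h′′′(2) = 594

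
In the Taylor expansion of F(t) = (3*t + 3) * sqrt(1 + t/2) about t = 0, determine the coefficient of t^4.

33/2048

Shift and add copies of the series according to the polynomial's terms.
F(0) = 3
F′(0) = 15/4
F′′(0) = 21/16
F′′′(0) = -27/64
F^(4)(0) = 99/256
Then c_k = F^(k)(0)/k! gives each Taylor coefficient.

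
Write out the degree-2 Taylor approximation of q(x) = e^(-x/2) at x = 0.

q(0) = 1
q′(0) = -1/2
q′′(0) = 1/4

x^2/8 - x/2 + 1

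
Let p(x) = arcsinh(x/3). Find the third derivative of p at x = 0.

-1/27

The coefficient of x^3 in the expansion is -1/162, so p′′′(0) = 3! * (-1/162) = -1/27.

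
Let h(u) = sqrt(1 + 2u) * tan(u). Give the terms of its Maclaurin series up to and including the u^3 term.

Take the Cauchy product of the two expansions.
h(0) = 0
h′(0) = 1
h′′(0) = 2
h′′′(0) = -1

-u^3/6 + u^2 + u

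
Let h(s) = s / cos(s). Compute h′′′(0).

3

Write the quotient as an unknown series and match coefficients against numerator = denominator · series.
The coefficient of s^3 in the expansion is 1/2, so h′′′(0) = 3! * (1/2) = 3.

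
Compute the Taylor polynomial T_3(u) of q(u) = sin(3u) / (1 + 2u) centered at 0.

15*u^3/2 - 6*u^2 + 3*u

Write out both Maclaurin series and multiply, keeping only the needed powers.
q(0) = 0
q′(0) = 3
q′′(0) = -12
q′′′(0) = 45
Then c_k = q^(k)(0)/k! gives each Taylor coefficient.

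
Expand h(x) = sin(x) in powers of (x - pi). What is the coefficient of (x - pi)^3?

h(pi) = 0
h′(pi) = -1
h′′(pi) = 0
h′′′(pi) = 1
The Taylor polynomial is Σ h^(k)(pi)/k! · (x - pi)^k.

1/6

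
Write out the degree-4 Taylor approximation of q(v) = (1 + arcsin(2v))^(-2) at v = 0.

Plug the Maclaurin series of the inner function into that of the outer and collect terms.
q(0) = 1
q′(0) = -4
q′′(0) = 24
q′′′(0) = -208
q^(4)(0) = 2304

96*v^4 - 104*v^3/3 + 12*v^2 - 4*v + 1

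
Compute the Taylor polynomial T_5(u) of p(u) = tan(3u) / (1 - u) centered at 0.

Take the Cauchy product of the two expansions.
p(0) = 0
p′(0) = 3
p′′(0) = 6
p′′′(0) = 72
p^(4)(0) = 288
p^(5)(0) = 5328

222*u^5/5 + 12*u^4 + 12*u^3 + 3*u^2 + 3*u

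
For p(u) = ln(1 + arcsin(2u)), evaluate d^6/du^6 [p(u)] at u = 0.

Substitute the inner expansion into the outer series and collect powers.
The coefficient of u^6 in the expansion is -1216/45, so p^(6)(0) = 6! * (-1216/45) = -19456.

-19456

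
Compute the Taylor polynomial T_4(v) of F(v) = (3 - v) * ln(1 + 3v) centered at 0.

-279*v^4/4 + 63*v^3/2 - 33*v^2/2 + 9*v

Multiply each power in the prefactor through the base expansion.
F(0) = 0
F′(0) = 9
F′′(0) = -33
F′′′(0) = 189
F^(4)(0) = -1674
Then c_k = F^(k)(0)/k! gives each Taylor coefficient.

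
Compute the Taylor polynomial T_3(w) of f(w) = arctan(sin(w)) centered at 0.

Compose series: expand the inner function first, then feed it into the outer expansion.
f(0) = 0
f′(0) = 1
f′′(0) = 0
f′′′(0) = -3

-w^3/2 + w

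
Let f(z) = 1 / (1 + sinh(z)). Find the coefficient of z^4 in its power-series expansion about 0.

Write 1/(1+u) = 1 - u + u^2 - u^3 + ... and substitute the series for u.
f(0) = 1
f′(0) = -1
f′′(0) = 2
f′′′(0) = -7
f^(4)(0) = 32
The Taylor polynomial is Σ f^(k)(0)/k! · z^k.

4/3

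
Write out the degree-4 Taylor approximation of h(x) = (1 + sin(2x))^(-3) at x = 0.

Let u equal the inner series; expand the outer function in u and truncate.
h(0) = 1
h′(0) = -6
h′′(0) = 48
h′′′(0) = -456
h^(4)(0) = 4992

208*x^4 - 76*x^3 + 24*x^2 - 6*x + 1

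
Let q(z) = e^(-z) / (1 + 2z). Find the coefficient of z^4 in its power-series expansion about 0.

211/8

Write out both Maclaurin series and multiply, keeping only the needed powers.
[z^0] = 1;  [z^1] = -3;  [z^2] = 13/2;  [z^3] = -79/6;  [z^4] = 211/8.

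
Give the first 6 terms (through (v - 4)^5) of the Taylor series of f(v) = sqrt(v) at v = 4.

7*(v - 4)^5/131072 - 5*(v - 4)^4/16384 + (v - 4)^3/512 - (v - 4)^2/64 + (v - 4)/4 + 2

Apply the Taylor formula c_k = f^(k)(a)/k!.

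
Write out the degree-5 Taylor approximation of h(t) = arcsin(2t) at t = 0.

12*t^5/5 + 4*t^3/3 + 2*t

h(0) = 0
h′(0) = 2
h′′(0) = 0
h′′′(0) = 8
h^(4)(0) = 0
h^(5)(0) = 288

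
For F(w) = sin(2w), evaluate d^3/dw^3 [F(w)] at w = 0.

-8

The coefficient of w^3 in the expansion is -4/3, so F′′′(0) = 3! * (-4/3) = -8.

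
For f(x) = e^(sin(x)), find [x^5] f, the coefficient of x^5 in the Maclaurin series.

Compose series: expand the inner function first, then feed it into the outer expansion.
f(0) = 1
f′(0) = 1
f′′(0) = 1
f′′′(0) = 0
f^(4)(0) = -3
f^(5)(0) = -8

-1/15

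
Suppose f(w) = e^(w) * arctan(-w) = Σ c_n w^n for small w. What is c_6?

-11/72

Write out both Maclaurin series and multiply, keeping only the needed powers.
f(0) = 0
f′(0) = -1
f′′(0) = -2
f′′′(0) = -1
f^(4)(0) = 4
f^(5)(0) = -9
f^(6)(0) = -110
The Taylor polynomial is Σ f^(k)(0)/k! · w^k.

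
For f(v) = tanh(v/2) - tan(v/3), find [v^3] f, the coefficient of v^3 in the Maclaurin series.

Expand each term separately and add.
[v^0] = 0;  [v^1] = 1/6;  [v^2] = 0;  [v^3] = -35/648.

-35/648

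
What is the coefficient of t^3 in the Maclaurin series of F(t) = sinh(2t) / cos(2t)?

Write the quotient as an unknown series and match coefficients against numerator = denominator · series.
F(0) = 0
F′(0) = 2
F′′(0) = 0
F′′′(0) = 32
Dividing each by k! gives the coefficients c_0, ..., c_3.

16/3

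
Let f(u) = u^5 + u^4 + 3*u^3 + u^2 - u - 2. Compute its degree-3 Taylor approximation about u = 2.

51*(u - 2)^3 + 123*(u - 2)^2 + 151*(u - 2) + 72

[(u - 2)^0] = 72;  [(u - 2)^1] = 151;  [(u - 2)^2] = 123;  [(u - 2)^3] = 51.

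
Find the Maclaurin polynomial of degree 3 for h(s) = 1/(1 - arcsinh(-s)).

Substitute the inner expansion into the outer series and collect powers.
[s^0] = 1;  [s^1] = -1;  [s^2] = 1;  [s^3] = -5/6.

-5*s^3/6 + s^2 - s + 1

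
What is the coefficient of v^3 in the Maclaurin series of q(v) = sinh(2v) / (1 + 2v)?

28/3

Take the Cauchy product of the two expansions.
q(0) = 0
q′(0) = 2
q′′(0) = -8
q′′′(0) = 56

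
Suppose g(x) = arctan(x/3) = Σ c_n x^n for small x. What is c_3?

g(0) = 0
g′(0) = 1/3
g′′(0) = 0
g′′′(0) = -2/27

-1/81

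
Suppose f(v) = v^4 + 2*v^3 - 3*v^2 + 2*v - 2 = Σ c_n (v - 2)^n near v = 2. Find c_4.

1

Apply the Taylor formula c_k = f^(k)(a)/k!.
f(2) = 22
f′(2) = 46
f′′(2) = 66
f′′′(2) = 60
f^(4)(2) = 24
So c_4 = f^(4)(2)/4! = 1.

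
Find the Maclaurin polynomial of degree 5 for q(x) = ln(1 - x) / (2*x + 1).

-391*x^5/30 + 77*x^4/12 - 10*x^3/3 + 3*x^2/2 - x

Use 1/(1 - r) = Σ r^k on the denominator, then take the Cauchy product.
q(0) = 0
q′(0) = -1
q′′(0) = 3
q′′′(0) = -20
q^(4)(0) = 154
q^(5)(0) = -1564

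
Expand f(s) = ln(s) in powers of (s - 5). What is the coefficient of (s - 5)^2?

-1/50

[(s - 5)^0] = ln(5);  [(s - 5)^1] = 1/5;  [(s - 5)^2] = -1/50.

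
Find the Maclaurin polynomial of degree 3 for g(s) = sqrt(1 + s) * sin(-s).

Multiply the two series term by term and collect like powers.
[s^0] = 0;  [s^1] = -1;  [s^2] = -1/2;  [s^3] = 7/24.

7*s^3/24 - s^2/2 - s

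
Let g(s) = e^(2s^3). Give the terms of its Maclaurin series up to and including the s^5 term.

[s^0] = 1;  [s^1] = 0;  [s^2] = 0;  [s^3] = 2;  [s^4] = 0;  [s^5] = 0.

2*s^3 + 1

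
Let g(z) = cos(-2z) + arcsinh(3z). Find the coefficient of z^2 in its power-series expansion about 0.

Combine the two series term by term.
g(0) = 1
g′(0) = 3
g′′(0) = -4

-2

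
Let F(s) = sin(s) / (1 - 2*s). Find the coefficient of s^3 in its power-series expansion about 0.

Multiply the numerator's expansion by the denominator's geometric series.
F(0) = 0
F′(0) = 1
F′′(0) = 4
F′′′(0) = 23
Dividing each by k! gives the coefficients c_0, ..., c_3.

23/6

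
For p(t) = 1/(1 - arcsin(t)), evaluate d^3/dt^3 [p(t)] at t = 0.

Let u equal the inner series; expand the outer function in u and truncate.
The coefficient of t^3 in the expansion is 7/6, so p′′′(0) = 3! * (7/6) = 7.

7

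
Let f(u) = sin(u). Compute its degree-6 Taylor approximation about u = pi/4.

-sqrt(2)*(u - pi/4)^6/1440 + sqrt(2)*(u - pi/4)^5/240 + sqrt(2)*(u - pi/4)^4/48 - sqrt(2)*(u - pi/4)^3/12 - sqrt(2)*(u - pi/4)^2/4 + sqrt(2)*(u - pi/4)/2 + sqrt(2)/2

Use the known series and substitute for the argument.
f(pi/4) = sqrt(2)/2
f′(pi/4) = sqrt(2)/2
f′′(pi/4) = -sqrt(2)/2
f′′′(pi/4) = -sqrt(2)/2
f^(4)(pi/4) = sqrt(2)/2
f^(5)(pi/4) = sqrt(2)/2
f^(6)(pi/4) = -sqrt(2)/2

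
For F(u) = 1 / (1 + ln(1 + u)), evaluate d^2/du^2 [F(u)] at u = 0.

3

Write 1/(1+u) = 1 - u + u^2 - u^3 + ... and substitute the series for u.
The coefficient of u^2 in the expansion is 3/2, so F′′(0) = 2! * (3/2) = 3.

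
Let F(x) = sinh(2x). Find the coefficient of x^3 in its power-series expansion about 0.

4/3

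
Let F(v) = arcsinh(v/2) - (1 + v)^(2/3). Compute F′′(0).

2/9

Expand each term separately and add.
From the series, [v^2] F = 1/9; multiply by 2! = 2 to get 2/9.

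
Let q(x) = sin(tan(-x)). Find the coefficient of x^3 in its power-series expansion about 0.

Plug the Maclaurin series of the inner function into that of the outer and collect terms.
q(0) = 0
q′(0) = -1
q′′(0) = 0
q′′′(0) = -1
So c_3 = q′′′(0)/3! = -1/6.

-1/6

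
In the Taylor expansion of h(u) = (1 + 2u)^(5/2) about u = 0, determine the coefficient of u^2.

h(0) = 1
h′(0) = 5
h′′(0) = 15

15/2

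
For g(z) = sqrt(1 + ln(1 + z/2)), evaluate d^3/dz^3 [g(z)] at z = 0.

17/64

Substitute the inner expansion into the outer series and collect powers.
The coefficient of z^3 in the expansion is 17/384, so g′′′(0) = 3! * (17/384) = 17/64.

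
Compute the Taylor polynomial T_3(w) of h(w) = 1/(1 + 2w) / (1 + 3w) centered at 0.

-65*w^3 + 19*w^2 - 5*w + 1

Multiply the two series term by term and collect like powers.
h(0) = 1
h′(0) = -5
h′′(0) = 38
h′′′(0) = -390
Dividing each by k! gives the coefficients c_0, ..., c_3.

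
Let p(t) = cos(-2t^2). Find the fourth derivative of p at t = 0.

-48

From the series, [t^4] p = -2; multiply by 4! = 24 to get -48.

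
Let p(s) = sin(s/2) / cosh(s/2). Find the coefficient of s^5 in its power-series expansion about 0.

3/320

Invert the denominator's series and multiply.
[s^0] = 0;  [s^1] = 1/2;  [s^2] = 0;  [s^3] = -1/12;  [s^4] = 0;  [s^5] = 3/320.
So c_5 = p^(5)(0)/5! = 3/320.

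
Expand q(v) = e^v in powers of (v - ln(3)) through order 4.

(v - ln(3))^4/8 + (v - ln(3))^3/2 + 3*(v - ln(3))^2/2 + 3*(v - ln(3)) + 3

Apply the Taylor formula c_k = f^(k)(a)/k!.
q(ln(3)) = 3
q′(ln(3)) = 3
q′′(ln(3)) = 3
q′′′(ln(3)) = 3
q^(4)(ln(3)) = 3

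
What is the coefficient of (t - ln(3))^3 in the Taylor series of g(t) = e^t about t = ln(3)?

1/2

c_3 = g′′′(ln(3))/3! = 1/2.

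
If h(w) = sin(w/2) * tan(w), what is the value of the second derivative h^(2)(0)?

1

Expand each factor separately, then convolve coefficients.
The coefficient of w^2 in the expansion is 1/2, so h′′(0) = 2! * (1/2) = 1.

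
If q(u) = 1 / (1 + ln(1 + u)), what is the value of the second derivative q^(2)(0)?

3

Use the geometric series for the reciprocal, then substitute.
The coefficient of u^2 in the expansion is 3/2, so q′′(0) = 2! * (3/2) = 3.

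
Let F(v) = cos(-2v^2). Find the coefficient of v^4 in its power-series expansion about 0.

F(0) = 1
F′(0) = 0
F′′(0) = 0
F′′′(0) = 0
F^(4)(0) = -48
So c_4 = F^(4)(0)/4! = -2.

-2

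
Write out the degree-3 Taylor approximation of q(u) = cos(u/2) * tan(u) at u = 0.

Expand each factor separately, then convolve coefficients.

5*u^3/24 + u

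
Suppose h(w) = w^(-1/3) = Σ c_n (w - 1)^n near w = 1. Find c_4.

35/243

Differentiate repeatedly and evaluate at the center.
h(1) = 1
h′(1) = -1/3
h′′(1) = 4/9
h′′′(1) = -28/27
h^(4)(1) = 280/81
So c_4 = h^(4)(1)/4! = 35/243.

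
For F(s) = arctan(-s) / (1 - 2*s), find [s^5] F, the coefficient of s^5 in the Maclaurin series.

Multiply the numerator's expansion by the denominator's geometric series.
[s^0] = 0;  [s^1] = -1;  [s^2] = -2;  [s^3] = -11/3;  [s^4] = -22/3;  [s^5] = -223/15.
So c_5 = F^(5)(0)/5! = -223/15.

-223/15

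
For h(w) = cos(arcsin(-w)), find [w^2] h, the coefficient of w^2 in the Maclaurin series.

Compose series: expand the inner function first, then feed it into the outer expansion.
h(0) = 1
h′(0) = 0
h′′(0) = -1
The Taylor polynomial is Σ h^(k)(0)/k! · w^k.

-1/2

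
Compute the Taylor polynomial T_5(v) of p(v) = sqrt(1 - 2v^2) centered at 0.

-v^4/2 - v^2 + 1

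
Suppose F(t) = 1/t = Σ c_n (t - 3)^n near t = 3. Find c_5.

[(t - 3)^0] = 1/3;  [(t - 3)^1] = -1/9;  [(t - 3)^2] = 1/27;  [(t - 3)^3] = -1/81;  [(t - 3)^4] = 1/243;  [(t - 3)^5] = -1/729.
So c_5 = F^(5)(3)/5! = -1/729.

-1/729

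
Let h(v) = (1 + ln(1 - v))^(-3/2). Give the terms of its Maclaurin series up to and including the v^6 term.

Plug the Maclaurin series of the inner function into that of the outer and collect terms.
h(0) = 1
h′(0) = 3/2
h′′(0) = 21/4
h′′′(0) = 219/8
h^(4)(0) = 3009/16
h^(5)(0) = 51147/32
h^(6)(0) = 1034565/64
Then c_k = h^(k)(0)/k! gives each Taylor coefficient.

68971*v^6/3072 + 17049*v^5/1280 + 1003*v^4/128 + 73*v^3/16 + 21*v^2/8 + 3*v/2 + 1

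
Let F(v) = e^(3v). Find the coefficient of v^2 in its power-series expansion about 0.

9/2

F(0) = 1
F′(0) = 3
F′′(0) = 9
So c_2 = F′′(0)/2! = 9/2.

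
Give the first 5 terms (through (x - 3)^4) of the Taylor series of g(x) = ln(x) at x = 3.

g(3) = ln(3)
g′(3) = 1/3
g′′(3) = -1/9
g′′′(3) = 2/27
g^(4)(3) = -2/27

-(x - 3)^4/324 + (x - 3)^3/81 - (x - 3)^2/18 + (x - 3)/3 + ln(3)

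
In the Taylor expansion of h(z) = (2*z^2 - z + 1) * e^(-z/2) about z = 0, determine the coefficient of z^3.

-55/48

Shift and add copies of the series according to the polynomial's terms.
h(0) = 1
h′(0) = -3/2
h′′(0) = 21/4
h′′′(0) = -55/8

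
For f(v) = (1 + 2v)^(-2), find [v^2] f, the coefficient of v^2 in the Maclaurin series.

12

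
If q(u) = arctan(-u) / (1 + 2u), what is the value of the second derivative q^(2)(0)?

4

Take the Cauchy product of the two expansions.
From the series, [u^2] q = 2; multiply by 2! = 2 to get 4.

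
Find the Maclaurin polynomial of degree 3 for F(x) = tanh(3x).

Compute the successive derivatives at the expansion point and divide by k!.
[x^0] = 0;  [x^1] = 3;  [x^2] = 0;  [x^3] = -9.

-9*x^3 + 3*x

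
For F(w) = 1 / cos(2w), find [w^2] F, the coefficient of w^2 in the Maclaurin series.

2

Divide the numerator series by the denominator series (power-series long division).
F(0) = 1
F′(0) = 0
F′′(0) = 4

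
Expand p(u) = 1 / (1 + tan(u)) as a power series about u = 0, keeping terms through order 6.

Use the geometric series for the reciprocal, then substitute.
p(0) = 1
p′(0) = -1
p′′(0) = 2
p′′′(0) = -8
p^(4)(0) = 40
p^(5)(0) = -256
p^(6)(0) = 1952
The Taylor polynomial is Σ p^(k)(0)/k! · u^k.

122*u^6/45 - 32*u^5/15 + 5*u^4/3 - 4*u^3/3 + u^2 - u + 1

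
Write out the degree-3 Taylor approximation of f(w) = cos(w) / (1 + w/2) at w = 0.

Take the Cauchy product of the two expansions.
[w^0] = 1;  [w^1] = -1/2;  [w^2] = -1/4;  [w^3] = 1/8.

w^3/8 - w^2/4 - w/2 + 1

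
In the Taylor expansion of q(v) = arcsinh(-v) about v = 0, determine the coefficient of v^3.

1/6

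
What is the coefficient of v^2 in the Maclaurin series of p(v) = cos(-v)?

Apply the Taylor formula c_k = f^(k)(a)/k!.

-1/2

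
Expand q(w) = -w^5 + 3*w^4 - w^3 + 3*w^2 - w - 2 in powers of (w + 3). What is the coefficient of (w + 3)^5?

-1

[(w + 3)^0] = 541;  [(w + 3)^1] = -775;  [(w + 3)^2] = 444;  [(w + 3)^3] = -127;  [(w + 3)^4] = 18;  [(w + 3)^5] = -1.
So c_5 = q^(5)(-3)/5! = -1.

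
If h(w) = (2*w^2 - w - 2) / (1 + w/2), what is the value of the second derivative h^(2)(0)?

Distribute the polynomial across the series and collect like powers.
From the series, [w^2] h = 2; multiply by 2! = 2 to get 4.

4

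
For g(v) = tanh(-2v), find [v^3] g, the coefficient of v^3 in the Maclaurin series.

8/3

g(0) = 0
g′(0) = -2
g′′(0) = 0
g′′′(0) = 16
Then c_k = g^(k)(0)/k! gives each Taylor coefficient.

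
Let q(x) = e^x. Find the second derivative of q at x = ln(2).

2

The coefficient of (x - ln(2))^2 in the expansion is 1, so q′′(ln(2)) = 2! * (1) = 2.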